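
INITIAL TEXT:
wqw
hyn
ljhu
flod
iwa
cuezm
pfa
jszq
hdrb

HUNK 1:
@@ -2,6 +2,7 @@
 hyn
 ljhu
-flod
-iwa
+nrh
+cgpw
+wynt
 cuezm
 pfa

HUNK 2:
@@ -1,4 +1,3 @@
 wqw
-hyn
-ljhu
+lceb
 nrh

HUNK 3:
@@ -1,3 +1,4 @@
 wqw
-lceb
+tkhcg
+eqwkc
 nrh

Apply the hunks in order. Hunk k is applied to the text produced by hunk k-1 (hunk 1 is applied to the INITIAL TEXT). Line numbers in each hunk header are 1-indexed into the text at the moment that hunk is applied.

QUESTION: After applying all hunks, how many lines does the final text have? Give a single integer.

Hunk 1: at line 2 remove [flod,iwa] add [nrh,cgpw,wynt] -> 10 lines: wqw hyn ljhu nrh cgpw wynt cuezm pfa jszq hdrb
Hunk 2: at line 1 remove [hyn,ljhu] add [lceb] -> 9 lines: wqw lceb nrh cgpw wynt cuezm pfa jszq hdrb
Hunk 3: at line 1 remove [lceb] add [tkhcg,eqwkc] -> 10 lines: wqw tkhcg eqwkc nrh cgpw wynt cuezm pfa jszq hdrb
Final line count: 10

Answer: 10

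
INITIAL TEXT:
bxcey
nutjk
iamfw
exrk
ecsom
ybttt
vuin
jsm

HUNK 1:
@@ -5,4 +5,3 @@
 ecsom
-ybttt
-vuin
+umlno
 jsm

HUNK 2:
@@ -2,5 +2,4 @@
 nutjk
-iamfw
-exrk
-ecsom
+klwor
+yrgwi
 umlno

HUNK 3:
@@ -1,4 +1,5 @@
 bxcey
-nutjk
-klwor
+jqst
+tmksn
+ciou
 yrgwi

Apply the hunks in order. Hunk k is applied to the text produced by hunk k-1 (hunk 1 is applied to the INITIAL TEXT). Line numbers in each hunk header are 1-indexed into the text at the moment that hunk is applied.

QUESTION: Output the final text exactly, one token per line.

Answer: bxcey
jqst
tmksn
ciou
yrgwi
umlno
jsm

Derivation:
Hunk 1: at line 5 remove [ybttt,vuin] add [umlno] -> 7 lines: bxcey nutjk iamfw exrk ecsom umlno jsm
Hunk 2: at line 2 remove [iamfw,exrk,ecsom] add [klwor,yrgwi] -> 6 lines: bxcey nutjk klwor yrgwi umlno jsm
Hunk 3: at line 1 remove [nutjk,klwor] add [jqst,tmksn,ciou] -> 7 lines: bxcey jqst tmksn ciou yrgwi umlno jsm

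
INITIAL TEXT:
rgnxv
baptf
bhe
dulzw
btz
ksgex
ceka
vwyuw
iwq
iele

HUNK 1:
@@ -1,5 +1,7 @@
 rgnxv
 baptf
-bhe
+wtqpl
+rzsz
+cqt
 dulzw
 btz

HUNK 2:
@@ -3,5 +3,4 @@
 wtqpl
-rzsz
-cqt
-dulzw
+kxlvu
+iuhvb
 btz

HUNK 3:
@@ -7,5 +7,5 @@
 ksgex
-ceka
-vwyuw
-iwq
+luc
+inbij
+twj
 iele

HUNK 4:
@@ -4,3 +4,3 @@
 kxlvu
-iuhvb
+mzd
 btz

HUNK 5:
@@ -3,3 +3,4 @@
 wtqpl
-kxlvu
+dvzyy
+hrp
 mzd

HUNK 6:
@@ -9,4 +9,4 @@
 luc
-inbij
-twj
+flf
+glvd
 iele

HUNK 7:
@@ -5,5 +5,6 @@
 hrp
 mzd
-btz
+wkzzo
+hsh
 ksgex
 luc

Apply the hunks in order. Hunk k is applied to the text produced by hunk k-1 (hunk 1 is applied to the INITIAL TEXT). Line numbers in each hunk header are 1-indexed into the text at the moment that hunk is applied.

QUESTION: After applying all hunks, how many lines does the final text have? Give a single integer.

Hunk 1: at line 1 remove [bhe] add [wtqpl,rzsz,cqt] -> 12 lines: rgnxv baptf wtqpl rzsz cqt dulzw btz ksgex ceka vwyuw iwq iele
Hunk 2: at line 3 remove [rzsz,cqt,dulzw] add [kxlvu,iuhvb] -> 11 lines: rgnxv baptf wtqpl kxlvu iuhvb btz ksgex ceka vwyuw iwq iele
Hunk 3: at line 7 remove [ceka,vwyuw,iwq] add [luc,inbij,twj] -> 11 lines: rgnxv baptf wtqpl kxlvu iuhvb btz ksgex luc inbij twj iele
Hunk 4: at line 4 remove [iuhvb] add [mzd] -> 11 lines: rgnxv baptf wtqpl kxlvu mzd btz ksgex luc inbij twj iele
Hunk 5: at line 3 remove [kxlvu] add [dvzyy,hrp] -> 12 lines: rgnxv baptf wtqpl dvzyy hrp mzd btz ksgex luc inbij twj iele
Hunk 6: at line 9 remove [inbij,twj] add [flf,glvd] -> 12 lines: rgnxv baptf wtqpl dvzyy hrp mzd btz ksgex luc flf glvd iele
Hunk 7: at line 5 remove [btz] add [wkzzo,hsh] -> 13 lines: rgnxv baptf wtqpl dvzyy hrp mzd wkzzo hsh ksgex luc flf glvd iele
Final line count: 13

Answer: 13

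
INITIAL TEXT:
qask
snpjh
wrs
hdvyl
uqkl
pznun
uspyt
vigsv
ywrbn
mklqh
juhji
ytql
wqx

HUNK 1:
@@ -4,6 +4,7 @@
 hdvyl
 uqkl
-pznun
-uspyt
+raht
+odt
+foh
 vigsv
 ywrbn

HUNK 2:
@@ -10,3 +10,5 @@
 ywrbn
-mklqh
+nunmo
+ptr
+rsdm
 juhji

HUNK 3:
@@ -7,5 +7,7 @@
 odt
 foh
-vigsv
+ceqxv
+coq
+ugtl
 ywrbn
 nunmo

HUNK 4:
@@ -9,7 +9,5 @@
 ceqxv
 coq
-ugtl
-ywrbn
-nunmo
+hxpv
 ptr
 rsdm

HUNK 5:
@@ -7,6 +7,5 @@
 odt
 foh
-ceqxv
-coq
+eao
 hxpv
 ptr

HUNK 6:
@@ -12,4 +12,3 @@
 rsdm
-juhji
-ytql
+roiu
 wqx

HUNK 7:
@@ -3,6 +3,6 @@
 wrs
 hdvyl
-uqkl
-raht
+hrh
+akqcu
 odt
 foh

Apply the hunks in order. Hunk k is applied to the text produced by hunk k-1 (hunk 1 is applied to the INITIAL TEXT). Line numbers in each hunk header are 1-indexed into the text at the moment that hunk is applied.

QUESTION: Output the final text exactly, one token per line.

Answer: qask
snpjh
wrs
hdvyl
hrh
akqcu
odt
foh
eao
hxpv
ptr
rsdm
roiu
wqx

Derivation:
Hunk 1: at line 4 remove [pznun,uspyt] add [raht,odt,foh] -> 14 lines: qask snpjh wrs hdvyl uqkl raht odt foh vigsv ywrbn mklqh juhji ytql wqx
Hunk 2: at line 10 remove [mklqh] add [nunmo,ptr,rsdm] -> 16 lines: qask snpjh wrs hdvyl uqkl raht odt foh vigsv ywrbn nunmo ptr rsdm juhji ytql wqx
Hunk 3: at line 7 remove [vigsv] add [ceqxv,coq,ugtl] -> 18 lines: qask snpjh wrs hdvyl uqkl raht odt foh ceqxv coq ugtl ywrbn nunmo ptr rsdm juhji ytql wqx
Hunk 4: at line 9 remove [ugtl,ywrbn,nunmo] add [hxpv] -> 16 lines: qask snpjh wrs hdvyl uqkl raht odt foh ceqxv coq hxpv ptr rsdm juhji ytql wqx
Hunk 5: at line 7 remove [ceqxv,coq] add [eao] -> 15 lines: qask snpjh wrs hdvyl uqkl raht odt foh eao hxpv ptr rsdm juhji ytql wqx
Hunk 6: at line 12 remove [juhji,ytql] add [roiu] -> 14 lines: qask snpjh wrs hdvyl uqkl raht odt foh eao hxpv ptr rsdm roiu wqx
Hunk 7: at line 3 remove [uqkl,raht] add [hrh,akqcu] -> 14 lines: qask snpjh wrs hdvyl hrh akqcu odt foh eao hxpv ptr rsdm roiu wqx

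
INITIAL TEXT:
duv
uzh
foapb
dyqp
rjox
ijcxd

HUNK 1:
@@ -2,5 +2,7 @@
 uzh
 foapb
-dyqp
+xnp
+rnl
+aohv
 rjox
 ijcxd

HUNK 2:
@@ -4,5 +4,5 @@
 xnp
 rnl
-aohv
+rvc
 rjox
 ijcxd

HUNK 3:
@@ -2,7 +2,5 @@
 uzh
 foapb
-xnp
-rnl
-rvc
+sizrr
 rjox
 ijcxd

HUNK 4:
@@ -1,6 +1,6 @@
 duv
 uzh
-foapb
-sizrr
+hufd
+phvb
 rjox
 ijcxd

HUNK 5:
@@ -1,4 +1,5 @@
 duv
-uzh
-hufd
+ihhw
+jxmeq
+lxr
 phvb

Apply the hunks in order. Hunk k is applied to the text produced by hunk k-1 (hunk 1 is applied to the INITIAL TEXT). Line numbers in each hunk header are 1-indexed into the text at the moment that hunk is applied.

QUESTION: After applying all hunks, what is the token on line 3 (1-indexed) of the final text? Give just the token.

Answer: jxmeq

Derivation:
Hunk 1: at line 2 remove [dyqp] add [xnp,rnl,aohv] -> 8 lines: duv uzh foapb xnp rnl aohv rjox ijcxd
Hunk 2: at line 4 remove [aohv] add [rvc] -> 8 lines: duv uzh foapb xnp rnl rvc rjox ijcxd
Hunk 3: at line 2 remove [xnp,rnl,rvc] add [sizrr] -> 6 lines: duv uzh foapb sizrr rjox ijcxd
Hunk 4: at line 1 remove [foapb,sizrr] add [hufd,phvb] -> 6 lines: duv uzh hufd phvb rjox ijcxd
Hunk 5: at line 1 remove [uzh,hufd] add [ihhw,jxmeq,lxr] -> 7 lines: duv ihhw jxmeq lxr phvb rjox ijcxd
Final line 3: jxmeq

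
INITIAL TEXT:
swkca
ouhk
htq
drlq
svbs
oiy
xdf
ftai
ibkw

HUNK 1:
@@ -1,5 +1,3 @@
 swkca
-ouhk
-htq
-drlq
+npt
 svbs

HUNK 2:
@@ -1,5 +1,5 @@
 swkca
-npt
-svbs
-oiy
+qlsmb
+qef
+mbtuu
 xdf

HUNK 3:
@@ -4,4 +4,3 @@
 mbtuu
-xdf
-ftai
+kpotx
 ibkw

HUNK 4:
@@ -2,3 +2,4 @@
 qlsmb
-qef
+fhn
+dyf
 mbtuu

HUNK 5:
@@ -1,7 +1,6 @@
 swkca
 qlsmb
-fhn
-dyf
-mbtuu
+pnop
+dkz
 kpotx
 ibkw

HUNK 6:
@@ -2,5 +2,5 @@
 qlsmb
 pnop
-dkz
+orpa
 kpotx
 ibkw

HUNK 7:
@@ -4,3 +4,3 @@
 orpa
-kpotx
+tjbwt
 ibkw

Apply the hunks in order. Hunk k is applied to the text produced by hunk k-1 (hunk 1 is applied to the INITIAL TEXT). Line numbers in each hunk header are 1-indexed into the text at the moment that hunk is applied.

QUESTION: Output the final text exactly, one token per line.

Hunk 1: at line 1 remove [ouhk,htq,drlq] add [npt] -> 7 lines: swkca npt svbs oiy xdf ftai ibkw
Hunk 2: at line 1 remove [npt,svbs,oiy] add [qlsmb,qef,mbtuu] -> 7 lines: swkca qlsmb qef mbtuu xdf ftai ibkw
Hunk 3: at line 4 remove [xdf,ftai] add [kpotx] -> 6 lines: swkca qlsmb qef mbtuu kpotx ibkw
Hunk 4: at line 2 remove [qef] add [fhn,dyf] -> 7 lines: swkca qlsmb fhn dyf mbtuu kpotx ibkw
Hunk 5: at line 1 remove [fhn,dyf,mbtuu] add [pnop,dkz] -> 6 lines: swkca qlsmb pnop dkz kpotx ibkw
Hunk 6: at line 2 remove [dkz] add [orpa] -> 6 lines: swkca qlsmb pnop orpa kpotx ibkw
Hunk 7: at line 4 remove [kpotx] add [tjbwt] -> 6 lines: swkca qlsmb pnop orpa tjbwt ibkw

Answer: swkca
qlsmb
pnop
orpa
tjbwt
ibkw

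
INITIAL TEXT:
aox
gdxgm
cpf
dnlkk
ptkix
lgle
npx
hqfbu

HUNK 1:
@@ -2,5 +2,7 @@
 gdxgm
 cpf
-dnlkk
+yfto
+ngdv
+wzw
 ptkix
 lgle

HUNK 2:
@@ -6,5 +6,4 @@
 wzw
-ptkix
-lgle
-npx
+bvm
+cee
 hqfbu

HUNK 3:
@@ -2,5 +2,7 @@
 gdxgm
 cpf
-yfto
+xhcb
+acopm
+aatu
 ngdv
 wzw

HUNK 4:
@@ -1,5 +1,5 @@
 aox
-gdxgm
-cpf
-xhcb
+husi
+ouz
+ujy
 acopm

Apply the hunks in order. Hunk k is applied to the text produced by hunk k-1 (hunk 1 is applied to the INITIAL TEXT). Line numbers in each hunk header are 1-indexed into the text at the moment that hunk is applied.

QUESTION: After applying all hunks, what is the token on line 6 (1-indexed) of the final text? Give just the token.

Answer: aatu

Derivation:
Hunk 1: at line 2 remove [dnlkk] add [yfto,ngdv,wzw] -> 10 lines: aox gdxgm cpf yfto ngdv wzw ptkix lgle npx hqfbu
Hunk 2: at line 6 remove [ptkix,lgle,npx] add [bvm,cee] -> 9 lines: aox gdxgm cpf yfto ngdv wzw bvm cee hqfbu
Hunk 3: at line 2 remove [yfto] add [xhcb,acopm,aatu] -> 11 lines: aox gdxgm cpf xhcb acopm aatu ngdv wzw bvm cee hqfbu
Hunk 4: at line 1 remove [gdxgm,cpf,xhcb] add [husi,ouz,ujy] -> 11 lines: aox husi ouz ujy acopm aatu ngdv wzw bvm cee hqfbu
Final line 6: aatu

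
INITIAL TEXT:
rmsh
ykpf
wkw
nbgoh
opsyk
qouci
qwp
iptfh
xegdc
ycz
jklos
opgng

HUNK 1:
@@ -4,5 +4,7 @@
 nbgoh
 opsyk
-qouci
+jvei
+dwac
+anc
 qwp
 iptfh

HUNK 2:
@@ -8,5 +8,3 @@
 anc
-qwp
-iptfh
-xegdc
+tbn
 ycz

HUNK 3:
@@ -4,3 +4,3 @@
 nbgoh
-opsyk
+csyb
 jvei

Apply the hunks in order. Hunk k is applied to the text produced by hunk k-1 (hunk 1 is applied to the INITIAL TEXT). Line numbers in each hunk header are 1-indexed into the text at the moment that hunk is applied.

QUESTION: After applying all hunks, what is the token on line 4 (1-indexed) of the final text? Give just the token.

Hunk 1: at line 4 remove [qouci] add [jvei,dwac,anc] -> 14 lines: rmsh ykpf wkw nbgoh opsyk jvei dwac anc qwp iptfh xegdc ycz jklos opgng
Hunk 2: at line 8 remove [qwp,iptfh,xegdc] add [tbn] -> 12 lines: rmsh ykpf wkw nbgoh opsyk jvei dwac anc tbn ycz jklos opgng
Hunk 3: at line 4 remove [opsyk] add [csyb] -> 12 lines: rmsh ykpf wkw nbgoh csyb jvei dwac anc tbn ycz jklos opgng
Final line 4: nbgoh

Answer: nbgoh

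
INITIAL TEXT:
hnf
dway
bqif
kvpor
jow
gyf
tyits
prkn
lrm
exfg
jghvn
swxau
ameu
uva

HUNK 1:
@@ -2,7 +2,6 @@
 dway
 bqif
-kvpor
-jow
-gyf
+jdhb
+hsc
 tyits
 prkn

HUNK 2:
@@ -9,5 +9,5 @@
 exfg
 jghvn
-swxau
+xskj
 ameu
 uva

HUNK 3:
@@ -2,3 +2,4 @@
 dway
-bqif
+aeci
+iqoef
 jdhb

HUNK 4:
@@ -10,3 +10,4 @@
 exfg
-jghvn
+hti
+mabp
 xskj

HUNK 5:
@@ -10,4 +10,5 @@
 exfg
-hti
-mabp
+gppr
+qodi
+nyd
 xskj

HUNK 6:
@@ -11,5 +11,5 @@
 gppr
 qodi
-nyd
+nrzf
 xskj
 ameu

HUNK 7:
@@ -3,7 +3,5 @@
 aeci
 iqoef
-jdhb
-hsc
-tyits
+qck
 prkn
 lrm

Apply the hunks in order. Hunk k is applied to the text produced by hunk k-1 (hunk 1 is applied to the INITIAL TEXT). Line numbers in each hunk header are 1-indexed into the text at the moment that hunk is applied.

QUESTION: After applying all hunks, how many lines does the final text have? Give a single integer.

Hunk 1: at line 2 remove [kvpor,jow,gyf] add [jdhb,hsc] -> 13 lines: hnf dway bqif jdhb hsc tyits prkn lrm exfg jghvn swxau ameu uva
Hunk 2: at line 9 remove [swxau] add [xskj] -> 13 lines: hnf dway bqif jdhb hsc tyits prkn lrm exfg jghvn xskj ameu uva
Hunk 3: at line 2 remove [bqif] add [aeci,iqoef] -> 14 lines: hnf dway aeci iqoef jdhb hsc tyits prkn lrm exfg jghvn xskj ameu uva
Hunk 4: at line 10 remove [jghvn] add [hti,mabp] -> 15 lines: hnf dway aeci iqoef jdhb hsc tyits prkn lrm exfg hti mabp xskj ameu uva
Hunk 5: at line 10 remove [hti,mabp] add [gppr,qodi,nyd] -> 16 lines: hnf dway aeci iqoef jdhb hsc tyits prkn lrm exfg gppr qodi nyd xskj ameu uva
Hunk 6: at line 11 remove [nyd] add [nrzf] -> 16 lines: hnf dway aeci iqoef jdhb hsc tyits prkn lrm exfg gppr qodi nrzf xskj ameu uva
Hunk 7: at line 3 remove [jdhb,hsc,tyits] add [qck] -> 14 lines: hnf dway aeci iqoef qck prkn lrm exfg gppr qodi nrzf xskj ameu uva
Final line count: 14

Answer: 14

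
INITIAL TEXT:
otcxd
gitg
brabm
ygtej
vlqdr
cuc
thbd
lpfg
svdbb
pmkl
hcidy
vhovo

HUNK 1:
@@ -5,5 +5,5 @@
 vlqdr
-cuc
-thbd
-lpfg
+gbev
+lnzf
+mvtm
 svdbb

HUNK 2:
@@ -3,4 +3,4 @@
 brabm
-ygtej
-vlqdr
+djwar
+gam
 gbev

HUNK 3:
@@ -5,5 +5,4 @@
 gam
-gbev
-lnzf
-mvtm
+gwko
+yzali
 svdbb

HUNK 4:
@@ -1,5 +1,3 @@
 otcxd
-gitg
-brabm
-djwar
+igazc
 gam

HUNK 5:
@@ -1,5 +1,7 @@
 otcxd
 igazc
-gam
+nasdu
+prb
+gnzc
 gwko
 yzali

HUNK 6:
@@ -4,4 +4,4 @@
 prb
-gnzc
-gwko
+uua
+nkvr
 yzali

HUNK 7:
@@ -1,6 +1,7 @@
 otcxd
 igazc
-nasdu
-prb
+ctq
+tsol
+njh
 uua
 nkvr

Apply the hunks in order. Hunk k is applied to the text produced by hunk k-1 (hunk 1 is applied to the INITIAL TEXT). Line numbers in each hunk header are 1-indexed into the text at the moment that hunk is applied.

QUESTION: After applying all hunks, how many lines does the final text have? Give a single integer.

Hunk 1: at line 5 remove [cuc,thbd,lpfg] add [gbev,lnzf,mvtm] -> 12 lines: otcxd gitg brabm ygtej vlqdr gbev lnzf mvtm svdbb pmkl hcidy vhovo
Hunk 2: at line 3 remove [ygtej,vlqdr] add [djwar,gam] -> 12 lines: otcxd gitg brabm djwar gam gbev lnzf mvtm svdbb pmkl hcidy vhovo
Hunk 3: at line 5 remove [gbev,lnzf,mvtm] add [gwko,yzali] -> 11 lines: otcxd gitg brabm djwar gam gwko yzali svdbb pmkl hcidy vhovo
Hunk 4: at line 1 remove [gitg,brabm,djwar] add [igazc] -> 9 lines: otcxd igazc gam gwko yzali svdbb pmkl hcidy vhovo
Hunk 5: at line 1 remove [gam] add [nasdu,prb,gnzc] -> 11 lines: otcxd igazc nasdu prb gnzc gwko yzali svdbb pmkl hcidy vhovo
Hunk 6: at line 4 remove [gnzc,gwko] add [uua,nkvr] -> 11 lines: otcxd igazc nasdu prb uua nkvr yzali svdbb pmkl hcidy vhovo
Hunk 7: at line 1 remove [nasdu,prb] add [ctq,tsol,njh] -> 12 lines: otcxd igazc ctq tsol njh uua nkvr yzali svdbb pmkl hcidy vhovo
Final line count: 12

Answer: 12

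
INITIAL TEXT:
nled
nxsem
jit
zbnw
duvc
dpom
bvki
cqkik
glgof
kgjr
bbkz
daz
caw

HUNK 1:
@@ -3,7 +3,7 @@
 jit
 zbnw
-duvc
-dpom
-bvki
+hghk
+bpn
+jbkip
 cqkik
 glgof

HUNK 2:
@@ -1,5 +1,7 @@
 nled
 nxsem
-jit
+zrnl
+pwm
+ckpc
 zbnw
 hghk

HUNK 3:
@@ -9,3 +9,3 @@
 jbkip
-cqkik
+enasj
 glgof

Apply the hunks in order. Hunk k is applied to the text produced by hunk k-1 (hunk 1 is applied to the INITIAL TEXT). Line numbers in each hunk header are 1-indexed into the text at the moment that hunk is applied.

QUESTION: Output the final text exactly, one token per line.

Hunk 1: at line 3 remove [duvc,dpom,bvki] add [hghk,bpn,jbkip] -> 13 lines: nled nxsem jit zbnw hghk bpn jbkip cqkik glgof kgjr bbkz daz caw
Hunk 2: at line 1 remove [jit] add [zrnl,pwm,ckpc] -> 15 lines: nled nxsem zrnl pwm ckpc zbnw hghk bpn jbkip cqkik glgof kgjr bbkz daz caw
Hunk 3: at line 9 remove [cqkik] add [enasj] -> 15 lines: nled nxsem zrnl pwm ckpc zbnw hghk bpn jbkip enasj glgof kgjr bbkz daz caw

Answer: nled
nxsem
zrnl
pwm
ckpc
zbnw
hghk
bpn
jbkip
enasj
glgof
kgjr
bbkz
daz
caw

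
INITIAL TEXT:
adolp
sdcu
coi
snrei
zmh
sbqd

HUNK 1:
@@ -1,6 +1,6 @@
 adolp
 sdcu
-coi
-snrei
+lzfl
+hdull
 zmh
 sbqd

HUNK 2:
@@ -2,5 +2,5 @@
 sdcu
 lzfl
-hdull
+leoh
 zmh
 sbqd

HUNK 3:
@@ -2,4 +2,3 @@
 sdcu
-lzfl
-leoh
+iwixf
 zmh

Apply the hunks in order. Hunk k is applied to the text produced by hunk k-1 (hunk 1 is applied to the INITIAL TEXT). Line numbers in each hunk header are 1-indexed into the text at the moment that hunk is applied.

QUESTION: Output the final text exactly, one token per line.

Answer: adolp
sdcu
iwixf
zmh
sbqd

Derivation:
Hunk 1: at line 1 remove [coi,snrei] add [lzfl,hdull] -> 6 lines: adolp sdcu lzfl hdull zmh sbqd
Hunk 2: at line 2 remove [hdull] add [leoh] -> 6 lines: adolp sdcu lzfl leoh zmh sbqd
Hunk 3: at line 2 remove [lzfl,leoh] add [iwixf] -> 5 lines: adolp sdcu iwixf zmh sbqd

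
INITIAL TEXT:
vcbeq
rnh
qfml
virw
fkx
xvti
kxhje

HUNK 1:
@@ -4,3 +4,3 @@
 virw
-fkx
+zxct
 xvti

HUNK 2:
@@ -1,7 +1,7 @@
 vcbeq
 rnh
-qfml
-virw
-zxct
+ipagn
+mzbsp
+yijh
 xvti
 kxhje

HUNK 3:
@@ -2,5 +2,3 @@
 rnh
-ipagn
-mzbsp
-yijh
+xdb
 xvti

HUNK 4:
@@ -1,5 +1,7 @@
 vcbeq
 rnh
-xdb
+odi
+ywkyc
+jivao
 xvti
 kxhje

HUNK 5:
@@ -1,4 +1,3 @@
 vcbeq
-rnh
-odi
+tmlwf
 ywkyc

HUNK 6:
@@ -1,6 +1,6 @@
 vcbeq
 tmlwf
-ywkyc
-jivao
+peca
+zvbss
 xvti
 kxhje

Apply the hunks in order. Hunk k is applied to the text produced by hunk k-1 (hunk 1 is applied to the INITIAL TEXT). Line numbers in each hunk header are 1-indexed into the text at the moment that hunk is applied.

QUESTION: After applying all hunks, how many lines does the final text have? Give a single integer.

Answer: 6

Derivation:
Hunk 1: at line 4 remove [fkx] add [zxct] -> 7 lines: vcbeq rnh qfml virw zxct xvti kxhje
Hunk 2: at line 1 remove [qfml,virw,zxct] add [ipagn,mzbsp,yijh] -> 7 lines: vcbeq rnh ipagn mzbsp yijh xvti kxhje
Hunk 3: at line 2 remove [ipagn,mzbsp,yijh] add [xdb] -> 5 lines: vcbeq rnh xdb xvti kxhje
Hunk 4: at line 1 remove [xdb] add [odi,ywkyc,jivao] -> 7 lines: vcbeq rnh odi ywkyc jivao xvti kxhje
Hunk 5: at line 1 remove [rnh,odi] add [tmlwf] -> 6 lines: vcbeq tmlwf ywkyc jivao xvti kxhje
Hunk 6: at line 1 remove [ywkyc,jivao] add [peca,zvbss] -> 6 lines: vcbeq tmlwf peca zvbss xvti kxhje
Final line count: 6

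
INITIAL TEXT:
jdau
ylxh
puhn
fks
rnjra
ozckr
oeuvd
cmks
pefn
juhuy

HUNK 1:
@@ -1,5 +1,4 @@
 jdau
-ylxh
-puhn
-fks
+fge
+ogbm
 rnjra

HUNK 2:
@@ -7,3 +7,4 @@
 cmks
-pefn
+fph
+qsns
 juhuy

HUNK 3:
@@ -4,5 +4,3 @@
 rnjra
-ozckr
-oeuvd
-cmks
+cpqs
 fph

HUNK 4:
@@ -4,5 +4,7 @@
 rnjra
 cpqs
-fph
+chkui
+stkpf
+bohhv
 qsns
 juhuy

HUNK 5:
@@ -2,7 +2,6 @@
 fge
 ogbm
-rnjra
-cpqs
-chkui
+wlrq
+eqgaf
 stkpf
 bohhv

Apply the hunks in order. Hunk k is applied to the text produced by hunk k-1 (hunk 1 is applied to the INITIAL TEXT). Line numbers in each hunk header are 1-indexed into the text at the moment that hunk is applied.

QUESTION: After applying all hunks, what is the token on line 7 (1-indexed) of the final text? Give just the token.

Hunk 1: at line 1 remove [ylxh,puhn,fks] add [fge,ogbm] -> 9 lines: jdau fge ogbm rnjra ozckr oeuvd cmks pefn juhuy
Hunk 2: at line 7 remove [pefn] add [fph,qsns] -> 10 lines: jdau fge ogbm rnjra ozckr oeuvd cmks fph qsns juhuy
Hunk 3: at line 4 remove [ozckr,oeuvd,cmks] add [cpqs] -> 8 lines: jdau fge ogbm rnjra cpqs fph qsns juhuy
Hunk 4: at line 4 remove [fph] add [chkui,stkpf,bohhv] -> 10 lines: jdau fge ogbm rnjra cpqs chkui stkpf bohhv qsns juhuy
Hunk 5: at line 2 remove [rnjra,cpqs,chkui] add [wlrq,eqgaf] -> 9 lines: jdau fge ogbm wlrq eqgaf stkpf bohhv qsns juhuy
Final line 7: bohhv

Answer: bohhv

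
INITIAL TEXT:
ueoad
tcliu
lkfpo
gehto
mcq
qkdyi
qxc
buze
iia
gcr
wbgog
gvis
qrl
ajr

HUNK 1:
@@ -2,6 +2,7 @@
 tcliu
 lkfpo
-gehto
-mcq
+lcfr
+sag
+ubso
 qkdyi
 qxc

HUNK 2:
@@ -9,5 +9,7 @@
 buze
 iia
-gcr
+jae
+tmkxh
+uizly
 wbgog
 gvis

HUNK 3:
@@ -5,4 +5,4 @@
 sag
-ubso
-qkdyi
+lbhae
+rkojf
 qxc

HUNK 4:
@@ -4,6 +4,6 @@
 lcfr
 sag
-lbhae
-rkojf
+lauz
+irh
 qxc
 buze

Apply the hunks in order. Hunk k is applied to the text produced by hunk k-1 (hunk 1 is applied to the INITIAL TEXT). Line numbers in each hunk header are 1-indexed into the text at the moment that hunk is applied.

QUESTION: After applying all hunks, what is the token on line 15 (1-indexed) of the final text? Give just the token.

Answer: gvis

Derivation:
Hunk 1: at line 2 remove [gehto,mcq] add [lcfr,sag,ubso] -> 15 lines: ueoad tcliu lkfpo lcfr sag ubso qkdyi qxc buze iia gcr wbgog gvis qrl ajr
Hunk 2: at line 9 remove [gcr] add [jae,tmkxh,uizly] -> 17 lines: ueoad tcliu lkfpo lcfr sag ubso qkdyi qxc buze iia jae tmkxh uizly wbgog gvis qrl ajr
Hunk 3: at line 5 remove [ubso,qkdyi] add [lbhae,rkojf] -> 17 lines: ueoad tcliu lkfpo lcfr sag lbhae rkojf qxc buze iia jae tmkxh uizly wbgog gvis qrl ajr
Hunk 4: at line 4 remove [lbhae,rkojf] add [lauz,irh] -> 17 lines: ueoad tcliu lkfpo lcfr sag lauz irh qxc buze iia jae tmkxh uizly wbgog gvis qrl ajr
Final line 15: gvis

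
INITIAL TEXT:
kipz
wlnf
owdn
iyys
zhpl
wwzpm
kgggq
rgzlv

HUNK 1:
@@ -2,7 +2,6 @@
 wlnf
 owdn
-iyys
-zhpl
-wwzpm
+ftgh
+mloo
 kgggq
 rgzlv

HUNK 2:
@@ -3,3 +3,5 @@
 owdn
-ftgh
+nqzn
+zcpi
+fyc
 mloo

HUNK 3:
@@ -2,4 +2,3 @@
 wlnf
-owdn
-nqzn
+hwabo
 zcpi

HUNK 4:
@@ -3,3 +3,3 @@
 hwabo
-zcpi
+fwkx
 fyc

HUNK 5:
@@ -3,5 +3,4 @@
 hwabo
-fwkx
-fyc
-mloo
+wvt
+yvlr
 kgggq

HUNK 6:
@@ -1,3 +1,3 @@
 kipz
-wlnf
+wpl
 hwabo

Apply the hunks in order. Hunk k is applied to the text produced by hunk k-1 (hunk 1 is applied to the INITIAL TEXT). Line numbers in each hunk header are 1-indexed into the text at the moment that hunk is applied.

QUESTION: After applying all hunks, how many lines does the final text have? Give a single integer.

Answer: 7

Derivation:
Hunk 1: at line 2 remove [iyys,zhpl,wwzpm] add [ftgh,mloo] -> 7 lines: kipz wlnf owdn ftgh mloo kgggq rgzlv
Hunk 2: at line 3 remove [ftgh] add [nqzn,zcpi,fyc] -> 9 lines: kipz wlnf owdn nqzn zcpi fyc mloo kgggq rgzlv
Hunk 3: at line 2 remove [owdn,nqzn] add [hwabo] -> 8 lines: kipz wlnf hwabo zcpi fyc mloo kgggq rgzlv
Hunk 4: at line 3 remove [zcpi] add [fwkx] -> 8 lines: kipz wlnf hwabo fwkx fyc mloo kgggq rgzlv
Hunk 5: at line 3 remove [fwkx,fyc,mloo] add [wvt,yvlr] -> 7 lines: kipz wlnf hwabo wvt yvlr kgggq rgzlv
Hunk 6: at line 1 remove [wlnf] add [wpl] -> 7 lines: kipz wpl hwabo wvt yvlr kgggq rgzlv
Final line count: 7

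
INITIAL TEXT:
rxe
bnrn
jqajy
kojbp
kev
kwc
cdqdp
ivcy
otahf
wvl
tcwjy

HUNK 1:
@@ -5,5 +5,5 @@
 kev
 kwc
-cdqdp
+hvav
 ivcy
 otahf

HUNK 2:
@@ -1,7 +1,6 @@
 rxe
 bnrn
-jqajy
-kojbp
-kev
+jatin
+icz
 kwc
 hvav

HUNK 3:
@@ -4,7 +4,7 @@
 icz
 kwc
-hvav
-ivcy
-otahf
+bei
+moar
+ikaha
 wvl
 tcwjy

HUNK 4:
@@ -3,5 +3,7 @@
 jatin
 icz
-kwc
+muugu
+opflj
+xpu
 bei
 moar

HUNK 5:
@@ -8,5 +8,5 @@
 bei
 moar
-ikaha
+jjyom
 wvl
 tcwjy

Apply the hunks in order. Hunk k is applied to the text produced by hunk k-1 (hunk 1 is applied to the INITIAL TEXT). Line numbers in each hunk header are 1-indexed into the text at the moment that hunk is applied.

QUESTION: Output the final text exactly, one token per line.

Hunk 1: at line 5 remove [cdqdp] add [hvav] -> 11 lines: rxe bnrn jqajy kojbp kev kwc hvav ivcy otahf wvl tcwjy
Hunk 2: at line 1 remove [jqajy,kojbp,kev] add [jatin,icz] -> 10 lines: rxe bnrn jatin icz kwc hvav ivcy otahf wvl tcwjy
Hunk 3: at line 4 remove [hvav,ivcy,otahf] add [bei,moar,ikaha] -> 10 lines: rxe bnrn jatin icz kwc bei moar ikaha wvl tcwjy
Hunk 4: at line 3 remove [kwc] add [muugu,opflj,xpu] -> 12 lines: rxe bnrn jatin icz muugu opflj xpu bei moar ikaha wvl tcwjy
Hunk 5: at line 8 remove [ikaha] add [jjyom] -> 12 lines: rxe bnrn jatin icz muugu opflj xpu bei moar jjyom wvl tcwjy

Answer: rxe
bnrn
jatin
icz
muugu
opflj
xpu
bei
moar
jjyom
wvl
tcwjy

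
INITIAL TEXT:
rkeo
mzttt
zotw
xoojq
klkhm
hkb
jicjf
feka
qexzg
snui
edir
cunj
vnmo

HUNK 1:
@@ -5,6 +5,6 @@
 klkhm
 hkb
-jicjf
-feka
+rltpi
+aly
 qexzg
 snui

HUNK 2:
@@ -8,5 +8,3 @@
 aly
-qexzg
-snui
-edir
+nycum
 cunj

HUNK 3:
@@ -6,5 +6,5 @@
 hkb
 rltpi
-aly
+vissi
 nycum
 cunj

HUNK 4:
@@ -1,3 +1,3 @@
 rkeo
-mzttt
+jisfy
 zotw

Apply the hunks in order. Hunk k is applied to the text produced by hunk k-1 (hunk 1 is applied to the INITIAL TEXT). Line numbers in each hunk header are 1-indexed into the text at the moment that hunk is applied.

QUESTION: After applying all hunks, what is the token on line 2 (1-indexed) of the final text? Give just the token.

Answer: jisfy

Derivation:
Hunk 1: at line 5 remove [jicjf,feka] add [rltpi,aly] -> 13 lines: rkeo mzttt zotw xoojq klkhm hkb rltpi aly qexzg snui edir cunj vnmo
Hunk 2: at line 8 remove [qexzg,snui,edir] add [nycum] -> 11 lines: rkeo mzttt zotw xoojq klkhm hkb rltpi aly nycum cunj vnmo
Hunk 3: at line 6 remove [aly] add [vissi] -> 11 lines: rkeo mzttt zotw xoojq klkhm hkb rltpi vissi nycum cunj vnmo
Hunk 4: at line 1 remove [mzttt] add [jisfy] -> 11 lines: rkeo jisfy zotw xoojq klkhm hkb rltpi vissi nycum cunj vnmo
Final line 2: jisfy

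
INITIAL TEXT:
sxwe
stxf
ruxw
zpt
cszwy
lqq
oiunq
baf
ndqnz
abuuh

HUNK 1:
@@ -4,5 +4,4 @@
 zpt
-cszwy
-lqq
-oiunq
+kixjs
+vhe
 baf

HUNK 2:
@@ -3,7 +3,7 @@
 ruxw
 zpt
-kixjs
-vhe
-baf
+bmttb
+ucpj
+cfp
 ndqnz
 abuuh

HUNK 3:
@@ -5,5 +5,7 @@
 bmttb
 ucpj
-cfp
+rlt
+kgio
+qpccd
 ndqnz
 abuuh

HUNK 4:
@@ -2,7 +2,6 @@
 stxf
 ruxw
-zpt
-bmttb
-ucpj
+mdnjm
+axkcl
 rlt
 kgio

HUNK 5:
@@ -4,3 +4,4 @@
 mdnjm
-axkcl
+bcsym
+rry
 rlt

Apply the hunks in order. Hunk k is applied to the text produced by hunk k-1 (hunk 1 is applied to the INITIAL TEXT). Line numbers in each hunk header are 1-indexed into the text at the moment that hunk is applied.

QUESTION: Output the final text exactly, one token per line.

Hunk 1: at line 4 remove [cszwy,lqq,oiunq] add [kixjs,vhe] -> 9 lines: sxwe stxf ruxw zpt kixjs vhe baf ndqnz abuuh
Hunk 2: at line 3 remove [kixjs,vhe,baf] add [bmttb,ucpj,cfp] -> 9 lines: sxwe stxf ruxw zpt bmttb ucpj cfp ndqnz abuuh
Hunk 3: at line 5 remove [cfp] add [rlt,kgio,qpccd] -> 11 lines: sxwe stxf ruxw zpt bmttb ucpj rlt kgio qpccd ndqnz abuuh
Hunk 4: at line 2 remove [zpt,bmttb,ucpj] add [mdnjm,axkcl] -> 10 lines: sxwe stxf ruxw mdnjm axkcl rlt kgio qpccd ndqnz abuuh
Hunk 5: at line 4 remove [axkcl] add [bcsym,rry] -> 11 lines: sxwe stxf ruxw mdnjm bcsym rry rlt kgio qpccd ndqnz abuuh

Answer: sxwe
stxf
ruxw
mdnjm
bcsym
rry
rlt
kgio
qpccd
ndqnz
abuuh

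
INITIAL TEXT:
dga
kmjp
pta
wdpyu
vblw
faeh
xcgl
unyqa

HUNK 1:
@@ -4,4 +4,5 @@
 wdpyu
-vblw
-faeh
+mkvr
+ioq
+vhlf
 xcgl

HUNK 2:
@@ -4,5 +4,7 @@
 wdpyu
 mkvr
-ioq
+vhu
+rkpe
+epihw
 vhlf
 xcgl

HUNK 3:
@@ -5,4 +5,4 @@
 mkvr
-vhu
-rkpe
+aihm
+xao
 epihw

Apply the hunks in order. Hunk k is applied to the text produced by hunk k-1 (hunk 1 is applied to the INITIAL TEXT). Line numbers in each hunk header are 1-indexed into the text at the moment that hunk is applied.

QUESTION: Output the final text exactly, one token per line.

Answer: dga
kmjp
pta
wdpyu
mkvr
aihm
xao
epihw
vhlf
xcgl
unyqa

Derivation:
Hunk 1: at line 4 remove [vblw,faeh] add [mkvr,ioq,vhlf] -> 9 lines: dga kmjp pta wdpyu mkvr ioq vhlf xcgl unyqa
Hunk 2: at line 4 remove [ioq] add [vhu,rkpe,epihw] -> 11 lines: dga kmjp pta wdpyu mkvr vhu rkpe epihw vhlf xcgl unyqa
Hunk 3: at line 5 remove [vhu,rkpe] add [aihm,xao] -> 11 lines: dga kmjp pta wdpyu mkvr aihm xao epihw vhlf xcgl unyqa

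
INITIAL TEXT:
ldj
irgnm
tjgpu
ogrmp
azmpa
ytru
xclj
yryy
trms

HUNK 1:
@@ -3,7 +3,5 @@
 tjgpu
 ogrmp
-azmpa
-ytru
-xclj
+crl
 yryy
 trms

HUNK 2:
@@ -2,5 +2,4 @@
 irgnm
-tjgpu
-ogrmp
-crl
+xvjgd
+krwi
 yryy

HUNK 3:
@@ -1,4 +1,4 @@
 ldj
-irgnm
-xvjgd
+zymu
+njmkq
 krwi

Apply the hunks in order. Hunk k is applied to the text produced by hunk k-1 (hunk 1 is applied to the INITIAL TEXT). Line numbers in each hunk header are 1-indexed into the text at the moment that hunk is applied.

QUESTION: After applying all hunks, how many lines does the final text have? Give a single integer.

Hunk 1: at line 3 remove [azmpa,ytru,xclj] add [crl] -> 7 lines: ldj irgnm tjgpu ogrmp crl yryy trms
Hunk 2: at line 2 remove [tjgpu,ogrmp,crl] add [xvjgd,krwi] -> 6 lines: ldj irgnm xvjgd krwi yryy trms
Hunk 3: at line 1 remove [irgnm,xvjgd] add [zymu,njmkq] -> 6 lines: ldj zymu njmkq krwi yryy trms
Final line count: 6

Answer: 6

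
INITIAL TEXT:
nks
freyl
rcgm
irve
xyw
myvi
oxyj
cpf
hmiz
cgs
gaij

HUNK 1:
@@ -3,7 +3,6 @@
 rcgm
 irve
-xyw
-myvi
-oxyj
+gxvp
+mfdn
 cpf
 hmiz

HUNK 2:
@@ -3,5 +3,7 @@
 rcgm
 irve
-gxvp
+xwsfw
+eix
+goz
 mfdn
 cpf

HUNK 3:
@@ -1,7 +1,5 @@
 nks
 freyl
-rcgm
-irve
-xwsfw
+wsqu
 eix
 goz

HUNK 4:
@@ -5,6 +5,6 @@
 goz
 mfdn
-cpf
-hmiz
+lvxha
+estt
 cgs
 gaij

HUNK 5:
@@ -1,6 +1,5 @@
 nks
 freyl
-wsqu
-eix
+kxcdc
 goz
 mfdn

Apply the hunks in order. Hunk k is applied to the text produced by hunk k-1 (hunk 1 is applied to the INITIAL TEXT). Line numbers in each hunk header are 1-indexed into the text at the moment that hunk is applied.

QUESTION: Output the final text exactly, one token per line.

Answer: nks
freyl
kxcdc
goz
mfdn
lvxha
estt
cgs
gaij

Derivation:
Hunk 1: at line 3 remove [xyw,myvi,oxyj] add [gxvp,mfdn] -> 10 lines: nks freyl rcgm irve gxvp mfdn cpf hmiz cgs gaij
Hunk 2: at line 3 remove [gxvp] add [xwsfw,eix,goz] -> 12 lines: nks freyl rcgm irve xwsfw eix goz mfdn cpf hmiz cgs gaij
Hunk 3: at line 1 remove [rcgm,irve,xwsfw] add [wsqu] -> 10 lines: nks freyl wsqu eix goz mfdn cpf hmiz cgs gaij
Hunk 4: at line 5 remove [cpf,hmiz] add [lvxha,estt] -> 10 lines: nks freyl wsqu eix goz mfdn lvxha estt cgs gaij
Hunk 5: at line 1 remove [wsqu,eix] add [kxcdc] -> 9 lines: nks freyl kxcdc goz mfdn lvxha estt cgs gaij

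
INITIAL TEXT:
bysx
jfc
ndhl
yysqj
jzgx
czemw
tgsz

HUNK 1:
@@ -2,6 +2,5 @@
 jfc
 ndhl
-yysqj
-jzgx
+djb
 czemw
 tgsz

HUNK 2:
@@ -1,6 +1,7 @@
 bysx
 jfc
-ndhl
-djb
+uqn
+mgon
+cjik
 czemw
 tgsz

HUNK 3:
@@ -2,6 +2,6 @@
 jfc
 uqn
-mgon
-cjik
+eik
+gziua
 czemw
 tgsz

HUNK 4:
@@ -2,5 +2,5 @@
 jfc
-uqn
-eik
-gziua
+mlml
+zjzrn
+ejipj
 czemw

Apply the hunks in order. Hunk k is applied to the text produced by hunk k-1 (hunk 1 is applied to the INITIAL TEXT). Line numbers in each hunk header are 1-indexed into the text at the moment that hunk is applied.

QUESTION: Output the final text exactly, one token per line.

Hunk 1: at line 2 remove [yysqj,jzgx] add [djb] -> 6 lines: bysx jfc ndhl djb czemw tgsz
Hunk 2: at line 1 remove [ndhl,djb] add [uqn,mgon,cjik] -> 7 lines: bysx jfc uqn mgon cjik czemw tgsz
Hunk 3: at line 2 remove [mgon,cjik] add [eik,gziua] -> 7 lines: bysx jfc uqn eik gziua czemw tgsz
Hunk 4: at line 2 remove [uqn,eik,gziua] add [mlml,zjzrn,ejipj] -> 7 lines: bysx jfc mlml zjzrn ejipj czemw tgsz

Answer: bysx
jfc
mlml
zjzrn
ejipj
czemw
tgsz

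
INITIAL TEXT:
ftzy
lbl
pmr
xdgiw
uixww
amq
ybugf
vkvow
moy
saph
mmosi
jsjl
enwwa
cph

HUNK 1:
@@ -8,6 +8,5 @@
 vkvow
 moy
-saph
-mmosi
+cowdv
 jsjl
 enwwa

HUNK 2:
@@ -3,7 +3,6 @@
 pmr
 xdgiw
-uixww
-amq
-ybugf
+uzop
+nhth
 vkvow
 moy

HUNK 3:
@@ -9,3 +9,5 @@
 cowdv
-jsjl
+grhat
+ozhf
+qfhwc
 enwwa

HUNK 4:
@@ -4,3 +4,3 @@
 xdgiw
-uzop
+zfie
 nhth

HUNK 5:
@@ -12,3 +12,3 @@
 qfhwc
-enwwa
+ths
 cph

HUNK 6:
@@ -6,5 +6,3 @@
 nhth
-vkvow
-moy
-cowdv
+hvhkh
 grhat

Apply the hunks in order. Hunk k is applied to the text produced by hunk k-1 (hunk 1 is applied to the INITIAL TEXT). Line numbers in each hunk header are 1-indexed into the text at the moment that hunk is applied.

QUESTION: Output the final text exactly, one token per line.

Answer: ftzy
lbl
pmr
xdgiw
zfie
nhth
hvhkh
grhat
ozhf
qfhwc
ths
cph

Derivation:
Hunk 1: at line 8 remove [saph,mmosi] add [cowdv] -> 13 lines: ftzy lbl pmr xdgiw uixww amq ybugf vkvow moy cowdv jsjl enwwa cph
Hunk 2: at line 3 remove [uixww,amq,ybugf] add [uzop,nhth] -> 12 lines: ftzy lbl pmr xdgiw uzop nhth vkvow moy cowdv jsjl enwwa cph
Hunk 3: at line 9 remove [jsjl] add [grhat,ozhf,qfhwc] -> 14 lines: ftzy lbl pmr xdgiw uzop nhth vkvow moy cowdv grhat ozhf qfhwc enwwa cph
Hunk 4: at line 4 remove [uzop] add [zfie] -> 14 lines: ftzy lbl pmr xdgiw zfie nhth vkvow moy cowdv grhat ozhf qfhwc enwwa cph
Hunk 5: at line 12 remove [enwwa] add [ths] -> 14 lines: ftzy lbl pmr xdgiw zfie nhth vkvow moy cowdv grhat ozhf qfhwc ths cph
Hunk 6: at line 6 remove [vkvow,moy,cowdv] add [hvhkh] -> 12 lines: ftzy lbl pmr xdgiw zfie nhth hvhkh grhat ozhf qfhwc ths cph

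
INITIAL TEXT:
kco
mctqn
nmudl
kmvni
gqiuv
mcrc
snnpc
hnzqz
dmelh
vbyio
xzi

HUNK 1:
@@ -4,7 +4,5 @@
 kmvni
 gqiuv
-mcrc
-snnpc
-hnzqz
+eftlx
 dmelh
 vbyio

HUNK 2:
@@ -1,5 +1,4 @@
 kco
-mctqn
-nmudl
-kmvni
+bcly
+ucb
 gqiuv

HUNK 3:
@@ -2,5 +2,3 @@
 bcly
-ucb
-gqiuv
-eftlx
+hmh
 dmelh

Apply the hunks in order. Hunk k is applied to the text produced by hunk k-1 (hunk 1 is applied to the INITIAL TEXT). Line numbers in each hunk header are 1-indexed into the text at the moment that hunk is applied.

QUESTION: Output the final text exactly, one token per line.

Answer: kco
bcly
hmh
dmelh
vbyio
xzi

Derivation:
Hunk 1: at line 4 remove [mcrc,snnpc,hnzqz] add [eftlx] -> 9 lines: kco mctqn nmudl kmvni gqiuv eftlx dmelh vbyio xzi
Hunk 2: at line 1 remove [mctqn,nmudl,kmvni] add [bcly,ucb] -> 8 lines: kco bcly ucb gqiuv eftlx dmelh vbyio xzi
Hunk 3: at line 2 remove [ucb,gqiuv,eftlx] add [hmh] -> 6 lines: kco bcly hmh dmelh vbyio xzi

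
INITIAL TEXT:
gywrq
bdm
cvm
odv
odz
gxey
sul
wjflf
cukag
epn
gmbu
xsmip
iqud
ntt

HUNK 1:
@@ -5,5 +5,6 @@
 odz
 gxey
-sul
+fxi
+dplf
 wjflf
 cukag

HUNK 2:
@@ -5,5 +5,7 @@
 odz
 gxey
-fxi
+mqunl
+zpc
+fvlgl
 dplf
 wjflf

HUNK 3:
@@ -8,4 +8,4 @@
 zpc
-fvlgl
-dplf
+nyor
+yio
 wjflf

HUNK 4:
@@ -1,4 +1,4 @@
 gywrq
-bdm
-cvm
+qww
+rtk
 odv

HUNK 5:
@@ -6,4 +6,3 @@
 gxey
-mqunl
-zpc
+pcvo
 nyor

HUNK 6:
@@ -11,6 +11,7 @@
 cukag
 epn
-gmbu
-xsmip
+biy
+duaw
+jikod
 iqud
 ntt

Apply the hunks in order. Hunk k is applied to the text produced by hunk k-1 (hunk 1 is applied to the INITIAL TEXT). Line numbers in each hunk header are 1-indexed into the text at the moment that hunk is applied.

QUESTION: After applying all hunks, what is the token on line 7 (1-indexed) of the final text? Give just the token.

Hunk 1: at line 5 remove [sul] add [fxi,dplf] -> 15 lines: gywrq bdm cvm odv odz gxey fxi dplf wjflf cukag epn gmbu xsmip iqud ntt
Hunk 2: at line 5 remove [fxi] add [mqunl,zpc,fvlgl] -> 17 lines: gywrq bdm cvm odv odz gxey mqunl zpc fvlgl dplf wjflf cukag epn gmbu xsmip iqud ntt
Hunk 3: at line 8 remove [fvlgl,dplf] add [nyor,yio] -> 17 lines: gywrq bdm cvm odv odz gxey mqunl zpc nyor yio wjflf cukag epn gmbu xsmip iqud ntt
Hunk 4: at line 1 remove [bdm,cvm] add [qww,rtk] -> 17 lines: gywrq qww rtk odv odz gxey mqunl zpc nyor yio wjflf cukag epn gmbu xsmip iqud ntt
Hunk 5: at line 6 remove [mqunl,zpc] add [pcvo] -> 16 lines: gywrq qww rtk odv odz gxey pcvo nyor yio wjflf cukag epn gmbu xsmip iqud ntt
Hunk 6: at line 11 remove [gmbu,xsmip] add [biy,duaw,jikod] -> 17 lines: gywrq qww rtk odv odz gxey pcvo nyor yio wjflf cukag epn biy duaw jikod iqud ntt
Final line 7: pcvo

Answer: pcvo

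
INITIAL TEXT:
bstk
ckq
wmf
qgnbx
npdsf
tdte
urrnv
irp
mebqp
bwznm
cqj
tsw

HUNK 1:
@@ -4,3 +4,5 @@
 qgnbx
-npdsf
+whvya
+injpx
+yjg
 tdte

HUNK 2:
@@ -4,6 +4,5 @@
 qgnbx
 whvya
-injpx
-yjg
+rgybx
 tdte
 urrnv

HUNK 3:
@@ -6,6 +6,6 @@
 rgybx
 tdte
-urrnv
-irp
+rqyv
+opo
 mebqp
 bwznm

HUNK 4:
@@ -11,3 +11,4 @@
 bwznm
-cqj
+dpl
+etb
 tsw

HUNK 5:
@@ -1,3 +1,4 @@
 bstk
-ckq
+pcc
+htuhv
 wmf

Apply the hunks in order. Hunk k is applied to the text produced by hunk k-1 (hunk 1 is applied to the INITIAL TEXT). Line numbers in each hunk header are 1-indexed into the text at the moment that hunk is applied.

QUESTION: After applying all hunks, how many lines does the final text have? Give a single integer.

Answer: 15

Derivation:
Hunk 1: at line 4 remove [npdsf] add [whvya,injpx,yjg] -> 14 lines: bstk ckq wmf qgnbx whvya injpx yjg tdte urrnv irp mebqp bwznm cqj tsw
Hunk 2: at line 4 remove [injpx,yjg] add [rgybx] -> 13 lines: bstk ckq wmf qgnbx whvya rgybx tdte urrnv irp mebqp bwznm cqj tsw
Hunk 3: at line 6 remove [urrnv,irp] add [rqyv,opo] -> 13 lines: bstk ckq wmf qgnbx whvya rgybx tdte rqyv opo mebqp bwznm cqj tsw
Hunk 4: at line 11 remove [cqj] add [dpl,etb] -> 14 lines: bstk ckq wmf qgnbx whvya rgybx tdte rqyv opo mebqp bwznm dpl etb tsw
Hunk 5: at line 1 remove [ckq] add [pcc,htuhv] -> 15 lines: bstk pcc htuhv wmf qgnbx whvya rgybx tdte rqyv opo mebqp bwznm dpl etb tsw
Final line count: 15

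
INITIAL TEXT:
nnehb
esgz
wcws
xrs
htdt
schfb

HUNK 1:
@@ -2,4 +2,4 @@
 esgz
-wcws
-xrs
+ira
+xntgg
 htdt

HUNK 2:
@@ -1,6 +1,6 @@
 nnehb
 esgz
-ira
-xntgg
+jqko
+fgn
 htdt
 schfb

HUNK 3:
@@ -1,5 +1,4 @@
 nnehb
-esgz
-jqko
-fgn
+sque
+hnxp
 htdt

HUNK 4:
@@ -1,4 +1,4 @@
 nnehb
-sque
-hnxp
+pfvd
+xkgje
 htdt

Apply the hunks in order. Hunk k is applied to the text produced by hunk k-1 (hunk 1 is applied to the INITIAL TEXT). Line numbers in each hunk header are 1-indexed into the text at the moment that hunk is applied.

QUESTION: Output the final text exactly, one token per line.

Hunk 1: at line 2 remove [wcws,xrs] add [ira,xntgg] -> 6 lines: nnehb esgz ira xntgg htdt schfb
Hunk 2: at line 1 remove [ira,xntgg] add [jqko,fgn] -> 6 lines: nnehb esgz jqko fgn htdt schfb
Hunk 3: at line 1 remove [esgz,jqko,fgn] add [sque,hnxp] -> 5 lines: nnehb sque hnxp htdt schfb
Hunk 4: at line 1 remove [sque,hnxp] add [pfvd,xkgje] -> 5 lines: nnehb pfvd xkgje htdt schfb

Answer: nnehb
pfvd
xkgje
htdt
schfb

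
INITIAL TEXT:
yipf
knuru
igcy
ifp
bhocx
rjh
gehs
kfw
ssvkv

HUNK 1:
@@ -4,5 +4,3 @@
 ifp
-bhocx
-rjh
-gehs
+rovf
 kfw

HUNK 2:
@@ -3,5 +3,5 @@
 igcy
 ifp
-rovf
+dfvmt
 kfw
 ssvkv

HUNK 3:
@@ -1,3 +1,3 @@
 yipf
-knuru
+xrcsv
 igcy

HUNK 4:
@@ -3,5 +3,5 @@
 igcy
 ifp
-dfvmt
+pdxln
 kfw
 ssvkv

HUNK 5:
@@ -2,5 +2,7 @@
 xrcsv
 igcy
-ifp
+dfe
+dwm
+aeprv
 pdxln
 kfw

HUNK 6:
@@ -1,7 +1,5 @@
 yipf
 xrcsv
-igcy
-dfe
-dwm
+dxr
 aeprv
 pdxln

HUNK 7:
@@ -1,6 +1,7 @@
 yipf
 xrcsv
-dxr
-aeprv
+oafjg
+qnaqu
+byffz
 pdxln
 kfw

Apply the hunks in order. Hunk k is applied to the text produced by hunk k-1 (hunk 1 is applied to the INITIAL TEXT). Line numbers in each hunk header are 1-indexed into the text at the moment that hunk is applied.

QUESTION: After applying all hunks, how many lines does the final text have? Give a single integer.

Answer: 8

Derivation:
Hunk 1: at line 4 remove [bhocx,rjh,gehs] add [rovf] -> 7 lines: yipf knuru igcy ifp rovf kfw ssvkv
Hunk 2: at line 3 remove [rovf] add [dfvmt] -> 7 lines: yipf knuru igcy ifp dfvmt kfw ssvkv
Hunk 3: at line 1 remove [knuru] add [xrcsv] -> 7 lines: yipf xrcsv igcy ifp dfvmt kfw ssvkv
Hunk 4: at line 3 remove [dfvmt] add [pdxln] -> 7 lines: yipf xrcsv igcy ifp pdxln kfw ssvkv
Hunk 5: at line 2 remove [ifp] add [dfe,dwm,aeprv] -> 9 lines: yipf xrcsv igcy dfe dwm aeprv pdxln kfw ssvkv
Hunk 6: at line 1 remove [igcy,dfe,dwm] add [dxr] -> 7 lines: yipf xrcsv dxr aeprv pdxln kfw ssvkv
Hunk 7: at line 1 remove [dxr,aeprv] add [oafjg,qnaqu,byffz] -> 8 lines: yipf xrcsv oafjg qnaqu byffz pdxln kfw ssvkv
Final line count: 8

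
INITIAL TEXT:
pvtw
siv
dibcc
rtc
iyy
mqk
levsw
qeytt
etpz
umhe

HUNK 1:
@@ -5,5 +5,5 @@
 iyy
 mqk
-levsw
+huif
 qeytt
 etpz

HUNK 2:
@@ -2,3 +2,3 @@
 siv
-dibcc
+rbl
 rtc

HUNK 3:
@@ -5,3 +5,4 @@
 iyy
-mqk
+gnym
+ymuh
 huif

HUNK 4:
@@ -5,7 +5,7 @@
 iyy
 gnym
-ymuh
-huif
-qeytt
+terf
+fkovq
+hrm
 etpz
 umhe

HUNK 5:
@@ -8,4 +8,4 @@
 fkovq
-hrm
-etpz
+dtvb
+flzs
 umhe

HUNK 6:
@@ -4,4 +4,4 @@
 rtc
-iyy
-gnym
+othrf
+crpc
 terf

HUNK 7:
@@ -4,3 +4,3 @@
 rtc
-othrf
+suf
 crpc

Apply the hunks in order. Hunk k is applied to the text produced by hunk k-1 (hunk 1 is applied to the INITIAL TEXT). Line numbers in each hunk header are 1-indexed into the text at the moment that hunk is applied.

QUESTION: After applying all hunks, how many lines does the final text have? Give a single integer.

Answer: 11

Derivation:
Hunk 1: at line 5 remove [levsw] add [huif] -> 10 lines: pvtw siv dibcc rtc iyy mqk huif qeytt etpz umhe
Hunk 2: at line 2 remove [dibcc] add [rbl] -> 10 lines: pvtw siv rbl rtc iyy mqk huif qeytt etpz umhe
Hunk 3: at line 5 remove [mqk] add [gnym,ymuh] -> 11 lines: pvtw siv rbl rtc iyy gnym ymuh huif qeytt etpz umhe
Hunk 4: at line 5 remove [ymuh,huif,qeytt] add [terf,fkovq,hrm] -> 11 lines: pvtw siv rbl rtc iyy gnym terf fkovq hrm etpz umhe
Hunk 5: at line 8 remove [hrm,etpz] add [dtvb,flzs] -> 11 lines: pvtw siv rbl rtc iyy gnym terf fkovq dtvb flzs umhe
Hunk 6: at line 4 remove [iyy,gnym] add [othrf,crpc] -> 11 lines: pvtw siv rbl rtc othrf crpc terf fkovq dtvb flzs umhe
Hunk 7: at line 4 remove [othrf] add [suf] -> 11 lines: pvtw siv rbl rtc suf crpc terf fkovq dtvb flzs umhe
Final line count: 11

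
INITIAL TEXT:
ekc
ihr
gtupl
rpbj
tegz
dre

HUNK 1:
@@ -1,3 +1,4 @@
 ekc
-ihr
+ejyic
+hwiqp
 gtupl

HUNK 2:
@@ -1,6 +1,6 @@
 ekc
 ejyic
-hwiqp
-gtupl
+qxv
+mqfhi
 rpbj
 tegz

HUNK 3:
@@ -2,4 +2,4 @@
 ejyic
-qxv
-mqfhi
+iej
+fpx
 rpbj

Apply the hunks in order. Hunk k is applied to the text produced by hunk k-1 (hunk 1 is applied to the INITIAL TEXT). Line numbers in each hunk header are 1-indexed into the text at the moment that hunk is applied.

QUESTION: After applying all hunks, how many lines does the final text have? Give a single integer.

Answer: 7

Derivation:
Hunk 1: at line 1 remove [ihr] add [ejyic,hwiqp] -> 7 lines: ekc ejyic hwiqp gtupl rpbj tegz dre
Hunk 2: at line 1 remove [hwiqp,gtupl] add [qxv,mqfhi] -> 7 lines: ekc ejyic qxv mqfhi rpbj tegz dre
Hunk 3: at line 2 remove [qxv,mqfhi] add [iej,fpx] -> 7 lines: ekc ejyic iej fpx rpbj tegz dre
Final line count: 7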